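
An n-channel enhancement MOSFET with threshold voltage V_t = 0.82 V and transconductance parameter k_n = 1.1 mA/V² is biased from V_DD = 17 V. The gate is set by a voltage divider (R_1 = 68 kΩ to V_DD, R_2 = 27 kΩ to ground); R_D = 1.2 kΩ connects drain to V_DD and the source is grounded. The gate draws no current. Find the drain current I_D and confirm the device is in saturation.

I_D ≈ 8.9 mA

V_G = V_DD·R_2/(R_1+R_2) = 17×27/95 = 4.83 V. With the source grounded, V_GS = V_G = 4.83 V.
Assume saturation: I_D = (k_n/2)(V_GS − V_t)² = (1.1/2)×(4.83 − 0.82)² = 0.55×4.01² = 8.85 mA.
V_DS = V_DD − I_D·R_D = 17 − 8.85×1.2 = 6.38 V.
Saturation requires V_DS ≥ V_GS − V_t = 4.01 V; 6.38 ≥ 4.01 ✓.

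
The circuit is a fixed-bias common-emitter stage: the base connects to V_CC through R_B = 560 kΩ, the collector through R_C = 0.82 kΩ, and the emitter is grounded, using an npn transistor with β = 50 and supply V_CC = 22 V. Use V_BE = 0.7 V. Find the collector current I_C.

I_C ≈ 1.9 mA

Base loop: V_CC = I_B·R_B + V_BE, so I_B = (22 − 0.7)/560 kΩ = 0.038 mA.
In the active region I_C = β·I_B = 50 × 0.038 = 1.9 mA.
Collector loop: V_CE = V_CC − I_C·R_C = 22 − 1.9×0.82 = 20.4 V.
Since V_CE = 20.4 V > V_CE(sat) ≈ 0.2 V, the transistor is in the active region as assumed.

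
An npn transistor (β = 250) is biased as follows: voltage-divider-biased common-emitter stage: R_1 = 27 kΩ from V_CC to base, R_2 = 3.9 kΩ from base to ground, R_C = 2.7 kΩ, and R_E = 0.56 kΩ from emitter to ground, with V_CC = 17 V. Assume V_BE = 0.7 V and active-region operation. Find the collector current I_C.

Thevenize the base divider: V_Th = V_CC·R_2/(R_1+R_2) = 17×3.9/30.9 = 2.15 V, R_Th = R_1‖R_2 = 3.41 kΩ.
Base-emitter loop: V_Th = I_B·R_Th + V_BE + (β+1)I_B·R_E, so I_B = (2.15 − 0.7) / (3.41 + 251×0.56) = 0.01 mA.
I_C = β·I_B = 250×0.01 = 2.51 mA, and I_E = (β+1)I_B = 2.52 mA.
V_CE = V_CC − I_C·R_C − I_E·R_E = 17 − 2.51×2.7 − 2.52×0.56 = 8.81 V.
V_CE = 8.81 V > 0.2 V confirms active-region operation.

I_C ≈ 2.5 mA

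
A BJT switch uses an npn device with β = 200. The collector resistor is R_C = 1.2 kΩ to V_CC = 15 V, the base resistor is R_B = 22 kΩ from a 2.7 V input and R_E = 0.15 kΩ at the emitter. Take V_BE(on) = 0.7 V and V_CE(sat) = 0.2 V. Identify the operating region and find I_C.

Assume active. Base-emitter loop: I_B = (V_BB − V_BE)/(R_B + (β+1)R_E) = (2.7 − 0.7)/(22 + 201×0.15) = 0.0384 mA.
I_C = β·I_B = 200×0.0384 = 7.67 mA.
V_CE = V_CC − I_C·R_C − I_E·R_E = 15 − 7.67×1.2 − 7.71×0.15 = 4.64 V > V_CE(sat), so the active-region assumption holds.

active; I_C ≈ 7.7 mA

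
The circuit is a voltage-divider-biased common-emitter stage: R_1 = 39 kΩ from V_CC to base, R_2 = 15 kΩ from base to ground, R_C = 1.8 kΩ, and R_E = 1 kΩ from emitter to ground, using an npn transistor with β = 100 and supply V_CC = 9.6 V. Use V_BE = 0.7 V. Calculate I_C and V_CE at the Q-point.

Thevenize the base divider: V_Th = V_CC·R_2/(R_1+R_2) = 9.6×15/54 = 2.67 V, R_Th = R_1‖R_2 = 10.8 kΩ.
Base-emitter loop: V_Th = I_B·R_Th + V_BE + (β+1)I_B·R_E, so I_B = (2.67 − 0.7) / (10.8 + 101×1) = 0.0176 mA.
I_C = β·I_B = 100×0.0176 = 1.76 mA, and I_E = (β+1)I_B = 1.78 mA.
V_CE = V_CC − I_C·R_C − I_E·R_E = 9.6 − 1.76×1.8 − 1.78×1 = 4.66 V.
V_CE = 4.66 V > 0.2 V confirms active-region operation.

I_C ≈ 1.8 mA, V_CE ≈ 4.7 V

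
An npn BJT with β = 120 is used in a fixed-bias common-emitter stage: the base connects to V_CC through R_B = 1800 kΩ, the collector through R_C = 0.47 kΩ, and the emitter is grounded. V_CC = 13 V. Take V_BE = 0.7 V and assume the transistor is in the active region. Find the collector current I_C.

Base loop: V_CC = I_B·R_B + V_BE, so I_B = (13 − 0.7)/1800 kΩ = 0.00683 mA.
In the active region I_C = β·I_B = 120 × 0.00683 = 0.82 mA.
Collector loop: V_CE = V_CC − I_C·R_C = 13 − 0.82×0.47 = 12.6 V.
Since V_CE = 12.6 V > V_CE(sat) ≈ 0.2 V, the transistor is in the active region as assumed.

I_C ≈ 0.82 mA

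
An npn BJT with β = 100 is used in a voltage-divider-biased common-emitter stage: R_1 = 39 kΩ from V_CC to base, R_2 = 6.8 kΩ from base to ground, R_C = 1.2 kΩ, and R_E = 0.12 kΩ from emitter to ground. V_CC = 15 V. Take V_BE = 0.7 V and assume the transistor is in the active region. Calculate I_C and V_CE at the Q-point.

I_C ≈ 8.5 mA, V_CE ≈ 3.7 V

Thevenize the base divider: V_Th = V_CC·R_2/(R_1+R_2) = 15×6.8/45.8 = 2.23 V, R_Th = R_1‖R_2 = 5.79 kΩ.
Base-emitter loop: V_Th = I_B·R_Th + V_BE + (β+1)I_B·R_E, so I_B = (2.23 − 0.7) / (5.79 + 101×0.12) = 0.0853 mA.
I_C = β·I_B = 100×0.0853 = 8.53 mA, and I_E = (β+1)I_B = 8.61 mA.
V_CE = V_CC − I_C·R_C − I_E·R_E = 15 − 8.53×1.2 − 8.61×0.12 = 3.74 V.
V_CE = 3.74 V > 0.2 V confirms active-region operation.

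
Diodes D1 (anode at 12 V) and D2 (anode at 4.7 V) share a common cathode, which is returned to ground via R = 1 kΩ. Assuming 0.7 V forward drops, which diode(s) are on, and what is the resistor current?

Only D1 conducts; I_R ≈ 11 mA

Assume both conduct. Then node N would need to be at both 12−0.7 = 11.3 V and 4.7−0.7 = 4 V, which is impossible.
Assume only D1 conducts: V_N = 12 − 0.7 = 11.3 V, so I_R = 11.3/1 = 11.3 mA.
Check D2: its anode-to-cathode voltage is 4.7 − 11.3 = -6.6 V < 0.7 V, so it is off. The assumption is consistent.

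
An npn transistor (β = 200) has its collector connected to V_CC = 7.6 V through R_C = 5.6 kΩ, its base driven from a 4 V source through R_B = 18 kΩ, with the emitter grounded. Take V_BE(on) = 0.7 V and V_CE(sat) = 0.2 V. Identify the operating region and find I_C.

Assume active: I_B = (4 − 0.7)/18 = 0.183 mA, giving I_C = β·I_B = 36.7 mA.
But then V_CE = 7.6 − 36.7×5.6 = -198 V < V_CE(sat) = 0.2 V — impossible in the active region.
So the transistor is saturated. With V_CE = 0.2 V, I_C = (V_CC − 0.2)/R_C = 7.4/5.6 = 1.32 mA.
Check: β·I_B = 36.7 mA > I_C = 1.32 mA, confirming saturation.

saturation; I_C ≈ 1.3 mA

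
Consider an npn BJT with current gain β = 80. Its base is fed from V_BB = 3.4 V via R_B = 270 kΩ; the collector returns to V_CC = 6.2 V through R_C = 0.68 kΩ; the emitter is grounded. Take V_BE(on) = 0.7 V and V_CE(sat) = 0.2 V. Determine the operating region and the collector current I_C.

Assume active. Base-emitter loop: I_B = (V_BB − V_BE)/R_B = (3.4 − 0.7)/270 = 0.01 mA.
I_C = β·I_B = 80×0.01 = 0.8 mA.
V_CE = V_CC − I_C·R_C = 6.2 − 0.8×0.68 = 5.66 V > V_CE(sat), so the active-region assumption holds.

active; I_C ≈ 0.8 mA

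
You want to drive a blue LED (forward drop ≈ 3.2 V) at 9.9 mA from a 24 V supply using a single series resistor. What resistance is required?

R ≈ 2.1 kΩ

The resistor drops V_S − V_D = 24 − 3.2 = 20.8 V at 9.9 mA.
R = 20.8 V / 9.9 mA = 2.1 kΩ.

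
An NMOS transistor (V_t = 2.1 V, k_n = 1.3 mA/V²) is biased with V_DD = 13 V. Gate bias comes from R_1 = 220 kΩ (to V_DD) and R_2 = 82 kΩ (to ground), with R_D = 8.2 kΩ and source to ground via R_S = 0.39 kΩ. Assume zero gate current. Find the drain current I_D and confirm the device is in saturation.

I_D ≈ 0.81 mA

V_G = V_DD·R_2/(R_1+R_2) = 13×82/302 = 3.53 V.
Assume saturation: I_D = (k_n/2)(V_GS − V_t)² with V_GS = V_G − I_D·R_S = 3.53 − 0.39·I_D.
Substituting gives 0.0989·I_D² − 1.72·I_D + 1.33 = 0, with roots I_D = 0.808 or 16.6 mA.
The root I_D = 16.6 mA gives V_GS = -2.96 V ≤ V_t, so take I_D = 0.808 mA.
Then V_GS = 3.21 V and V_DS = V_DD − I_D(R_D+R_S) = 13 − 0.808×8.59 = 6.06 V.
Saturation requires V_DS ≥ V_GS − V_t = 1.11 V; 6.06 ≥ 1.11 ✓.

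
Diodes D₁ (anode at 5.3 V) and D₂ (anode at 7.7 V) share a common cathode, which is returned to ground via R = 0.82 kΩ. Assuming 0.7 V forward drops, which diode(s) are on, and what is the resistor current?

Only D₂ conducts; I_R ≈ 8.5 mA

Assume both conduct. Then node N would need to be at both 5.3−0.7 = 4.6 V and 7.7−0.7 = 7 V, which is impossible.
Assume only D₂ conducts: V_N = 7.7 − 0.7 = 7 V, so I_R = 7/0.82 = 8.54 mA.
Check D₁: its anode-to-cathode voltage is 5.3 − 7 = -1.7 V < 0.7 V, so it is off. The assumption is consistent.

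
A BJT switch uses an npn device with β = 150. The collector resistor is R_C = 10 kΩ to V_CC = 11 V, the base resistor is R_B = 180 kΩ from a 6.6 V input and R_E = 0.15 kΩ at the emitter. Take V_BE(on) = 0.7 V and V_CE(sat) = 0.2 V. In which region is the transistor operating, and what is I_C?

Assume active: I_B = (6.6 − 0.7)/(180 + 151×0.15) = 0.0291 mA, I_C = β·I_B = 4.37 mA.
Then V_CE = 11 − 4.37×10 − 4.4×0.15 = -33.3 V < 0.2 V — the active assumption fails.
Re-solve with V_CE = 0.2 V. KCL at the emitter: V_E/R_E = (V_BB−0.7−V_E)/R_B + (V_CC−0.2−V_E)/R_C, giving V_E = 0.164 V.
I_C = (V_CC − 0.2 − V_E)/R_C = (10.8 − 0.164)/10 = 1.06 mA.
Check: I_B = (5.9 − 0.164)/180 = 0.0319 mA, and β·I_B = 4.78 mA > I_C, confirming saturation.

saturation; I_C ≈ 1.1 mA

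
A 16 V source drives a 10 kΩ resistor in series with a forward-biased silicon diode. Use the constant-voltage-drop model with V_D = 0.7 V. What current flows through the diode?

I ≈ 1.5 mA

KVL around the loop: 16 = V_D + I·R = 0.7 + I × 10 kΩ.
So I = (16 − 0.7) / 10 kΩ = 15.3 / 10 = 1.53 mA.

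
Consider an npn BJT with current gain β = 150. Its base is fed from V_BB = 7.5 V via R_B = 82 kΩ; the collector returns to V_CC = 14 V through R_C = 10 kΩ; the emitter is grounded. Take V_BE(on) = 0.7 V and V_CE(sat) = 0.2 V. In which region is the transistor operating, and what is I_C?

Assume active: I_B = (7.5 − 0.7)/82 = 0.0829 mA, giving I_C = β·I_B = 12.4 mA.
But then V_CE = 14 − 12.4×10 = -110 V < V_CE(sat) = 0.2 V — impossible in the active region.
So the transistor is saturated. With V_CE = 0.2 V, I_C = (V_CC − 0.2)/R_C = 13.8/10 = 1.38 mA.
Check: β·I_B = 12.4 mA > I_C = 1.38 mA, confirming saturation.

saturation; I_C ≈ 1.4 mA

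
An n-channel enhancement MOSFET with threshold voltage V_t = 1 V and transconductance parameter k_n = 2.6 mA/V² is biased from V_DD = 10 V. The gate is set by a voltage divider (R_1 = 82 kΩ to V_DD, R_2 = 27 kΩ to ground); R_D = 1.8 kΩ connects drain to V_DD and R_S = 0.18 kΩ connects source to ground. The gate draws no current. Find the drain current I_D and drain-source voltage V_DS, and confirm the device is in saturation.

V_G = V_DD·R_2/(R_1+R_2) = 10×27/109 = 2.48 V.
Assume saturation: I_D = (k_n/2)(V_GS − V_t)² with V_GS = V_G − I_D·R_S = 2.48 − 0.18·I_D.
Substituting gives 0.0421·I_D² − 1.69·I_D + 2.84 = 0, with roots I_D = 1.75 or 38.4 mA.
The root I_D = 38.4 mA gives V_GS = -4.43 V ≤ V_t, so take I_D = 1.75 mA.
Then V_GS = 2.16 V and V_DS = V_DD − I_D(R_D+R_S) = 10 − 1.75×1.98 = 6.53 V.
Saturation requires V_DS ≥ V_GS − V_t = 1.16 V; 6.53 ≥ 1.16 ✓.

I_D ≈ 1.8 mA, V_DS ≈ 6.5 V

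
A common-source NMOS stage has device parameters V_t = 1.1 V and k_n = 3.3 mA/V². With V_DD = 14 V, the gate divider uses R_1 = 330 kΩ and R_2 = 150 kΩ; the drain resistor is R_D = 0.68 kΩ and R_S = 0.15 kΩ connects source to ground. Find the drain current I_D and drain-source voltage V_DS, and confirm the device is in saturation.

V_G = V_DD·R_2/(R_1+R_2) = 14×150/480 = 4.38 V.
Assume saturation: I_D = (k_n/2)(V_GS − V_t)² with V_GS = V_G − I_D·R_S = 4.38 − 0.15·I_D.
Substituting gives 0.0371·I_D² − 2.62·I_D + 17.7 = 0, with roots I_D = 7.56 or 63 mA.
The root I_D = 63 mA gives V_GS = -5.08 V ≤ V_t, so take I_D = 7.56 mA.
Then V_GS = 3.24 V and V_DS = V_DD − I_D(R_D+R_S) = 14 − 7.56×0.83 = 7.72 V.
Saturation requires V_DS ≥ V_GS − V_t = 2.14 V; 7.72 ≥ 2.14 ✓.

I_D ≈ 7.6 mA, V_DS ≈ 7.7 V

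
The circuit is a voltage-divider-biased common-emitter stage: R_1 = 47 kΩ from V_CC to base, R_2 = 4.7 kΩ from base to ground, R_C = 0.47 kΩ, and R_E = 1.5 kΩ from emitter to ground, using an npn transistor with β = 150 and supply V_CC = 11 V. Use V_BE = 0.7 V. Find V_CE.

V_CE ≈ 11 V

Thevenize the base divider: V_Th = V_CC·R_2/(R_1+R_2) = 11×4.7/51.7 = 1 V, R_Th = R_1‖R_2 = 4.27 kΩ.
Base-emitter loop: V_Th = I_B·R_Th + V_BE + (β+1)I_B·R_E, so I_B = (1 − 0.7) / (4.27 + 151×1.5) = 0.0013 mA.
I_C = β·I_B = 150×0.0013 = 0.195 mA, and I_E = (β+1)I_B = 0.196 mA.
V_CE = V_CC − I_C·R_C − I_E·R_E = 11 − 0.195×0.47 − 0.196×1.5 = 10.6 V.
V_CE = 10.6 V > 0.2 V confirms active-region operation.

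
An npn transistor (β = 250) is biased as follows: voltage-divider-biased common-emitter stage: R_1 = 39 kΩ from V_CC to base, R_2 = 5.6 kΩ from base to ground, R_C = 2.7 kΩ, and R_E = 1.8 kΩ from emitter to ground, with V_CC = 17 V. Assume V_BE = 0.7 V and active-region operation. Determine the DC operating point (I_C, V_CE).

Thevenize the base divider: V_Th = V_CC·R_2/(R_1+R_2) = 17×5.6/44.6 = 2.13 V, R_Th = R_1‖R_2 = 4.9 kΩ.
Base-emitter loop: V_Th = I_B·R_Th + V_BE + (β+1)I_B·R_E, so I_B = (2.13 − 0.7) / (4.9 + 251×1.8) = 0.00314 mA.
I_C = β·I_B = 250×0.00314 = 0.785 mA, and I_E = (β+1)I_B = 0.788 mA.
V_CE = V_CC − I_C·R_C − I_E·R_E = 17 − 0.785×2.7 − 0.788×1.8 = 13.5 V.
V_CE = 13.5 V > 0.2 V confirms active-region operation.

I_C ≈ 0.79 mA, V_CE ≈ 13 V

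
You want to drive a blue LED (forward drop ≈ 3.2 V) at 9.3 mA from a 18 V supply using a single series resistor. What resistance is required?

The resistor drops V_S − V_D = 18 − 3.2 = 14.8 V at 9.3 mA.
R = 14.8 V / 9.3 mA = 1.59 kΩ.

R ≈ 1.6 kΩ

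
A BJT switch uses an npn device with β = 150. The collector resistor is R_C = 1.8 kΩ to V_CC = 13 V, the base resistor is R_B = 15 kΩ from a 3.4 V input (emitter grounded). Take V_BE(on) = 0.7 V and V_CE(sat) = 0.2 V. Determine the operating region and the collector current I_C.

Assume active: I_B = (3.4 − 0.7)/15 = 0.18 mA, giving I_C = β·I_B = 27 mA.
But then V_CE = 13 − 27×1.8 = -35.6 V < V_CE(sat) = 0.2 V — impossible in the active region.
So the transistor is saturated. With V_CE = 0.2 V, I_C = (V_CC − 0.2)/R_C = 12.8/1.8 = 7.11 mA.
Check: β·I_B = 27 mA > I_C = 7.11 mA, confirming saturation.

saturation; I_C ≈ 7.1 mA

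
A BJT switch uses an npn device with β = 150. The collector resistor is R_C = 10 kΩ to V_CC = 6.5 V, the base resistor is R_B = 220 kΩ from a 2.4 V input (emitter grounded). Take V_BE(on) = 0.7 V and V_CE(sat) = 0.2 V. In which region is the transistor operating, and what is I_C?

Assume active: I_B = (2.4 − 0.7)/220 = 0.00773 mA, giving I_C = β·I_B = 1.16 mA.
But then V_CE = 6.5 − 1.16×10 = -5.09 V < V_CE(sat) = 0.2 V — impossible in the active region.
So the transistor is saturated. With V_CE = 0.2 V, I_C = (V_CC − 0.2)/R_C = 6.3/10 = 0.63 mA.
Check: β·I_B = 1.16 mA > I_C = 0.63 mA, confirming saturation.

saturation; I_C ≈ 0.63 mA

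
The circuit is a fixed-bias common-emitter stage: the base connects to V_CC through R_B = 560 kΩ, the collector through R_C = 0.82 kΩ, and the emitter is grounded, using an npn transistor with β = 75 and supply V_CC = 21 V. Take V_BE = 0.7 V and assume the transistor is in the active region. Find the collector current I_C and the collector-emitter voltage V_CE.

I_C ≈ 2.7 mA, V_CE ≈ 19 V

Base loop: V_CC = I_B·R_B + V_BE, so I_B = (21 − 0.7)/560 kΩ = 0.0363 mA.
In the active region I_C = β·I_B = 75 × 0.0363 = 2.72 mA.
Collector loop: V_CE = V_CC − I_C·R_C = 21 − 2.72×0.82 = 18.8 V.
Since V_CE = 18.8 V > V_CE(sat) ≈ 0.2 V, the transistor is in the active region as assumed.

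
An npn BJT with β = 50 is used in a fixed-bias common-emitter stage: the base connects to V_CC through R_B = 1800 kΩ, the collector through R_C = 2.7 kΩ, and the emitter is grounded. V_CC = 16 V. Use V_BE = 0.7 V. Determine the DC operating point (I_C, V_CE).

I_C ≈ 0.43 mA, V_CE ≈ 15 V

Base loop: V_CC = I_B·R_B + V_BE, so I_B = (16 − 0.7)/1800 kΩ = 0.0085 mA.
In the active region I_C = β·I_B = 50 × 0.0085 = 0.425 mA.
Collector loop: V_CE = V_CC − I_C·R_C = 16 − 0.425×2.7 = 14.9 V.
Since V_CE = 14.9 V > V_CE(sat) ≈ 0.2 V, the transistor is in the active region as assumed.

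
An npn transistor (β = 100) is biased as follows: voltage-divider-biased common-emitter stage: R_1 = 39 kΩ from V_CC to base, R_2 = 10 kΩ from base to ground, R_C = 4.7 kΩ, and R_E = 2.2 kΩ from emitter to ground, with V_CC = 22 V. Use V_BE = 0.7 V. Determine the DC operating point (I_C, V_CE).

I_C ≈ 1.6 mA, V_CE ≈ 11 V

Thevenize the base divider: V_Th = V_CC·R_2/(R_1+R_2) = 22×10/49 = 4.49 V, R_Th = R_1‖R_2 = 7.96 kΩ.
Base-emitter loop: V_Th = I_B·R_Th + V_BE + (β+1)I_B·R_E, so I_B = (4.49 − 0.7) / (7.96 + 101×2.2) = 0.0165 mA.
I_C = β·I_B = 100×0.0165 = 1.65 mA, and I_E = (β+1)I_B = 1.66 mA.
V_CE = V_CC − I_C·R_C − I_E·R_E = 22 − 1.65×4.7 − 1.66×2.2 = 10.6 V.
V_CE = 10.6 V > 0.2 V confirms active-region operation.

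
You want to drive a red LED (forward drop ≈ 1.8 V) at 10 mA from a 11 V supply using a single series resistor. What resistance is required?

The resistor drops V_S − V_D = 11 − 1.8 = 9.2 V at 10 mA.
R = 9.2 V / 10 mA = 0.92 kΩ.

R ≈ 0.92 kΩ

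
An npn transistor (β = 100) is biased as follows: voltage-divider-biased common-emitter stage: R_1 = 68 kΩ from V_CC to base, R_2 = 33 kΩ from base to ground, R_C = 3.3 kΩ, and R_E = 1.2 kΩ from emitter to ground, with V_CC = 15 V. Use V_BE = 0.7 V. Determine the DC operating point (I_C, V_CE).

Thevenize the base divider: V_Th = V_CC·R_2/(R_1+R_2) = 15×33/101 = 4.9 V, R_Th = R_1‖R_2 = 22.2 kΩ.
Base-emitter loop: V_Th = I_B·R_Th + V_BE + (β+1)I_B·R_E, so I_B = (4.9 − 0.7) / (22.2 + 101×1.2) = 0.0293 mA.
I_C = β·I_B = 100×0.0293 = 2.93 mA, and I_E = (β+1)I_B = 2.96 mA.
V_CE = V_CC − I_C·R_C − I_E·R_E = 15 − 2.93×3.3 − 2.96×1.2 = 1.78 V.
V_CE = 1.78 V > 0.2 V confirms active-region operation.

I_C ≈ 2.9 mA, V_CE ≈ 1.8 V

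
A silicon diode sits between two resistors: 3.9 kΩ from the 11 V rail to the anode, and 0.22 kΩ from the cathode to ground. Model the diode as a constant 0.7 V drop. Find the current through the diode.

I ≈ 2.5 mA

The two resistors are in series with the diode, so KVL gives 11 = I·3.9 + 0.7 + I·0.22.
I = (11 − 0.7) / (3.9 + 0.22) kΩ = 10.3 / 4.12 = 2.5 mA.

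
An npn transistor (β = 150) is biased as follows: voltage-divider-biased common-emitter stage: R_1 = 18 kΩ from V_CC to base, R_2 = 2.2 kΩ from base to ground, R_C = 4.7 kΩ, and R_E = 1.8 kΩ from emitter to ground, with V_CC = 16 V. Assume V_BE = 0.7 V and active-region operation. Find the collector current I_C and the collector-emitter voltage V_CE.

Thevenize the base divider: V_Th = V_CC·R_2/(R_1+R_2) = 16×2.2/20.2 = 1.74 V, R_Th = R_1‖R_2 = 1.96 kΩ.
Base-emitter loop: V_Th = I_B·R_Th + V_BE + (β+1)I_B·R_E, so I_B = (1.74 − 0.7) / (1.96 + 151×1.8) = 0.00381 mA.
I_C = β·I_B = 150×0.00381 = 0.571 mA, and I_E = (β+1)I_B = 0.575 mA.
V_CE = V_CC − I_C·R_C − I_E·R_E = 16 − 0.571×4.7 − 0.575×1.8 = 12.3 V.
V_CE = 12.3 V > 0.2 V confirms active-region operation.

I_C ≈ 0.57 mA, V_CE ≈ 12 V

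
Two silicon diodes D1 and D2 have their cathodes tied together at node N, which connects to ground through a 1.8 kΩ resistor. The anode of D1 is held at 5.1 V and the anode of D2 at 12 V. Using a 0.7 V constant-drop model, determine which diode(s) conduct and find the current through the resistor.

Assume both conduct. Then node N would need to be at both 5.1−0.7 = 4.4 V and 12−0.7 = 11.3 V, which is impossible.
Assume only D2 conducts: V_N = 12 − 0.7 = 11.3 V, so I_R = 11.3/1.8 = 6.28 mA.
Check D1: its anode-to-cathode voltage is 5.1 − 11.3 = -6.2 V < 0.7 V, so it is off. The assumption is consistent.

Only D2 conducts; I_R ≈ 6.3 mA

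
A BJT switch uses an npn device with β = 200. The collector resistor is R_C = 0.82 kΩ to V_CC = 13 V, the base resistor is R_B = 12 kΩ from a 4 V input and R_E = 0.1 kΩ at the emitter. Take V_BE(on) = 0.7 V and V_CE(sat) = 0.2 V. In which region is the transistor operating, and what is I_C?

Assume active: I_B = (4 − 0.7)/(12 + 201×0.1) = 0.103 mA, I_C = β·I_B = 20.6 mA.
Then V_CE = 13 − 20.6×0.82 − 20.7×0.1 = -5.93 V < 0.2 V — the active assumption fails.
Re-solve with V_CE = 0.2 V. KCL at the emitter: V_E/R_E = (V_BB−0.7−V_E)/R_B + (V_CC−0.2−V_E)/R_C, giving V_E = 1.41 V.
I_C = (V_CC − 0.2 − V_E)/R_C = (12.8 − 1.41)/0.82 = 13.9 mA.
Check: I_B = (3.3 − 1.41)/12 = 0.158 mA, and β·I_B = 31.6 mA > I_C, confirming saturation.

saturation; I_C ≈ 14 mA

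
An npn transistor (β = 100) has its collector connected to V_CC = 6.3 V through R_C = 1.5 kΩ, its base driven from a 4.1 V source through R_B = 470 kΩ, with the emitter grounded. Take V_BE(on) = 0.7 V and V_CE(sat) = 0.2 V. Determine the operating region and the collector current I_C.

active; I_C ≈ 0.72 mA

Assume active. Base-emitter loop: I_B = (V_BB − V_BE)/R_B = (4.1 − 0.7)/470 = 0.00723 mA.
I_C = β·I_B = 100×0.00723 = 0.723 mA.
V_CE = V_CC − I_C·R_C = 6.3 − 0.723×1.5 = 5.21 V > V_CE(sat), so the active-region assumption holds.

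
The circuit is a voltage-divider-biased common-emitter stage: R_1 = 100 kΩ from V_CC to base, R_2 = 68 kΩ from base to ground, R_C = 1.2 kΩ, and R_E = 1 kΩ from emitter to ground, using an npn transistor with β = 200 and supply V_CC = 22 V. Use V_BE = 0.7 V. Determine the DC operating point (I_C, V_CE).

Thevenize the base divider: V_Th = V_CC·R_2/(R_1+R_2) = 22×68/168 = 8.9 V, R_Th = R_1‖R_2 = 40.5 kΩ.
Base-emitter loop: V_Th = I_B·R_Th + V_BE + (β+1)I_B·R_E, so I_B = (8.9 − 0.7) / (40.5 + 201×1) = 0.034 mA.
I_C = β·I_B = 200×0.034 = 6.8 mA, and I_E = (β+1)I_B = 6.83 mA.
V_CE = V_CC − I_C·R_C − I_E·R_E = 22 − 6.8×1.2 − 6.83×1 = 7.02 V.
V_CE = 7.02 V > 0.2 V confirms active-region operation.

I_C ≈ 6.8 mA, V_CE ≈ 7 V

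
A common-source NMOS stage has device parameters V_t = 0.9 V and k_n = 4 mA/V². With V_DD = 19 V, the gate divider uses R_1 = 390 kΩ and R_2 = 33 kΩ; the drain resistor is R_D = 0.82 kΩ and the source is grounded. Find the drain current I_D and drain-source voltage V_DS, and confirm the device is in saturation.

I_D ≈ 0.68 mA, V_DS ≈ 18 V

V_G = V_DD·R_2/(R_1+R_2) = 19×33/423 = 1.48 V. With the source grounded, V_GS = V_G = 1.48 V.
Assume saturation: I_D = (k_n/2)(V_GS − V_t)² = (4/2)×(1.48 − 0.9)² = 2×0.582² = 0.678 mA.
V_DS = V_DD − I_D·R_D = 19 − 0.678×0.82 = 18.4 V.
Saturation requires V_DS ≥ V_GS − V_t = 0.582 V; 18.4 ≥ 0.582 ✓.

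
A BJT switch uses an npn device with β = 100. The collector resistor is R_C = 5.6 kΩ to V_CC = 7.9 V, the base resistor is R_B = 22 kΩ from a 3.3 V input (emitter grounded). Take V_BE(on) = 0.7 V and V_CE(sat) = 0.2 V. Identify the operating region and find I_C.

saturation; I_C ≈ 1.4 mA

Assume active: I_B = (3.3 − 0.7)/22 = 0.118 mA, giving I_C = β·I_B = 11.8 mA.
But then V_CE = 7.9 − 11.8×5.6 = -58.3 V < V_CE(sat) = 0.2 V — impossible in the active region.
So the transistor is saturated. With V_CE = 0.2 V, I_C = (V_CC − 0.2)/R_C = 7.7/5.6 = 1.38 mA.
Check: β·I_B = 11.8 mA > I_C = 1.38 mA, confirming saturation.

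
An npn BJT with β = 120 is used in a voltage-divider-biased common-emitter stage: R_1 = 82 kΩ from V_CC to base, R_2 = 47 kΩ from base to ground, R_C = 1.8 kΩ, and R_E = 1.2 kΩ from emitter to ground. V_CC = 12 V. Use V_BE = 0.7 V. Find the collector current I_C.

I_C ≈ 2.5 mA

Thevenize the base divider: V_Th = V_CC·R_2/(R_1+R_2) = 12×47/129 = 4.37 V, R_Th = R_1‖R_2 = 29.9 kΩ.
Base-emitter loop: V_Th = I_B·R_Th + V_BE + (β+1)I_B·R_E, so I_B = (4.37 − 0.7) / (29.9 + 121×1.2) = 0.021 mA.
I_C = β·I_B = 120×0.021 = 2.52 mA, and I_E = (β+1)I_B = 2.54 mA.
V_CE = V_CC − I_C·R_C − I_E·R_E = 12 − 2.52×1.8 − 2.54×1.2 = 4.42 V.
V_CE = 4.42 V > 0.2 V confirms active-region operation.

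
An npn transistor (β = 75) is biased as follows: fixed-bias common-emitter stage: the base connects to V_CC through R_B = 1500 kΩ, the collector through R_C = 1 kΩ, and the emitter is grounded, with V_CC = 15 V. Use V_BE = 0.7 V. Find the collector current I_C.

I_C ≈ 0.72 mA

Base loop: V_CC = I_B·R_B + V_BE, so I_B = (15 − 0.7)/1500 kΩ = 0.00953 mA.
In the active region I_C = β·I_B = 75 × 0.00953 = 0.715 mA.
Collector loop: V_CE = V_CC − I_C·R_C = 15 − 0.715×1 = 14.3 V.
Since V_CE = 14.3 V > V_CE(sat) ≈ 0.2 V, the transistor is in the active region as assumed.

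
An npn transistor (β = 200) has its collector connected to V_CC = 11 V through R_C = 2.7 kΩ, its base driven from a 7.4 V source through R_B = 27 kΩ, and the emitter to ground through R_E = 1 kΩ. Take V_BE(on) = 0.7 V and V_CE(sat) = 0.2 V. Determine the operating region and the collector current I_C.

Assume active: I_B = (7.4 − 0.7)/(27 + 201×1) = 0.0294 mA, I_C = β·I_B = 5.88 mA.
Then V_CE = 11 − 5.88×2.7 − 5.91×1 = -10.8 V < 0.2 V — the active assumption fails.
Re-solve with V_CE = 0.2 V. KCL at the emitter: V_E/R_E = (V_BB−0.7−V_E)/R_B + (V_CC−0.2−V_E)/R_C, giving V_E = 3.02 V.
I_C = (V_CC − 0.2 − V_E)/R_C = (10.8 − 3.02)/2.7 = 2.88 mA.
Check: I_B = (6.7 − 3.02)/27 = 0.136 mA, and β·I_B = 27.3 mA > I_C, confirming saturation.

saturation; I_C ≈ 2.9 mA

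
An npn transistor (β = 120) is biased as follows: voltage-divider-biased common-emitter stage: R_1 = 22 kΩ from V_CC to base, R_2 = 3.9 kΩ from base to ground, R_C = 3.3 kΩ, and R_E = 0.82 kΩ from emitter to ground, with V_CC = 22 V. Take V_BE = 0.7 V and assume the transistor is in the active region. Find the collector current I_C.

Thevenize the base divider: V_Th = V_CC·R_2/(R_1+R_2) = 22×3.9/25.9 = 3.31 V, R_Th = R_1‖R_2 = 3.31 kΩ.
Base-emitter loop: V_Th = I_B·R_Th + V_BE + (β+1)I_B·R_E, so I_B = (3.31 − 0.7) / (3.31 + 121×0.82) = 0.0255 mA.
I_C = β·I_B = 120×0.0255 = 3.06 mA, and I_E = (β+1)I_B = 3.08 mA.
V_CE = V_CC − I_C·R_C − I_E·R_E = 22 − 3.06×3.3 − 3.08×0.82 = 9.38 V.
V_CE = 9.38 V > 0.2 V confirms active-region operation.

I_C ≈ 3.1 mA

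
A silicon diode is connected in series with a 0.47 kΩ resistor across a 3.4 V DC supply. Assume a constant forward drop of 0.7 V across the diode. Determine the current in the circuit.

I ≈ 5.7 mA

KVL around the loop: 3.4 = V_D + I·R = 0.7 + I × 0.47 kΩ.
So I = (3.4 − 0.7) / 0.47 kΩ = 2.7 / 0.47 = 5.74 mA.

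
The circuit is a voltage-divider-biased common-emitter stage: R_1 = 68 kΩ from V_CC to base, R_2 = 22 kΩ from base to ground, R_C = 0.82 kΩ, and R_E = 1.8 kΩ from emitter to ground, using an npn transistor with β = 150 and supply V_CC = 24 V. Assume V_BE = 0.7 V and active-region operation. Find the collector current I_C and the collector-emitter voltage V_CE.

I_C ≈ 2.7 mA, V_CE ≈ 17 V

Thevenize the base divider: V_Th = V_CC·R_2/(R_1+R_2) = 24×22/90 = 5.87 V, R_Th = R_1‖R_2 = 16.6 kΩ.
Base-emitter loop: V_Th = I_B·R_Th + V_BE + (β+1)I_B·R_E, so I_B = (5.87 − 0.7) / (16.6 + 151×1.8) = 0.0179 mA.
I_C = β·I_B = 150×0.0179 = 2.69 mA, and I_E = (β+1)I_B = 2.7 mA.
V_CE = V_CC − I_C·R_C − I_E·R_E = 24 − 2.69×0.82 − 2.7×1.8 = 16.9 V.
V_CE = 16.9 V > 0.2 V confirms active-region operation.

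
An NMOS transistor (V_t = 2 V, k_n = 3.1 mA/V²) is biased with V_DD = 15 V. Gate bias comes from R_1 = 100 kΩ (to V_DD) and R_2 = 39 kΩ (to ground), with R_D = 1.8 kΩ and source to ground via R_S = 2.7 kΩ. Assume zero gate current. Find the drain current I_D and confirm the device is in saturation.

V_G = V_DD·R_2/(R_1+R_2) = 15×39/139 = 4.21 V.
Assume saturation: I_D = (k_n/2)(V_GS − V_t)² with V_GS = V_G − I_D·R_S = 4.21 − 2.7·I_D.
Substituting gives 11.3·I_D² − 19.5·I_D + 7.56 = 0, with roots I_D = 0.59 or 1.13 mA.
The root I_D = 1.13 mA gives V_GS = 1.14 V ≤ V_t, so take I_D = 0.59 mA.
Then V_GS = 2.62 V and V_DS = V_DD − I_D(R_D+R_S) = 15 − 0.59×4.5 = 12.3 V.
Saturation requires V_DS ≥ V_GS − V_t = 0.617 V; 12.3 ≥ 0.617 ✓.

I_D ≈ 0.59 mA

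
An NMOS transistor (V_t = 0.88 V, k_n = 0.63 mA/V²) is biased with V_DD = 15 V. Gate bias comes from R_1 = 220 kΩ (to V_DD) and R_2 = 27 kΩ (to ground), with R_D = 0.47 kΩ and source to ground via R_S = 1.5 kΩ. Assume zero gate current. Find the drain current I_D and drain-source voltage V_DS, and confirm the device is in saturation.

I_D ≈ 0.11 mA, V_DS ≈ 15 V

V_G = V_DD·R_2/(R_1+R_2) = 15×27/247 = 1.64 V.
Assume saturation: I_D = (k_n/2)(V_GS − V_t)² with V_GS = V_G − I_D·R_S = 1.64 − 1.5·I_D.
Substituting gives 0.709·I_D² − 1.72·I_D + 0.182 = 0, with roots I_D = 0.111 or 2.31 mA.
The root I_D = 2.31 mA gives V_GS = -1.83 V ≤ V_t, so take I_D = 0.111 mA.
Then V_GS = 1.47 V and V_DS = V_DD − I_D(R_D+R_S) = 15 − 0.111×1.97 = 14.8 V.
Saturation requires V_DS ≥ V_GS − V_t = 0.593 V; 14.8 ≥ 0.593 ✓.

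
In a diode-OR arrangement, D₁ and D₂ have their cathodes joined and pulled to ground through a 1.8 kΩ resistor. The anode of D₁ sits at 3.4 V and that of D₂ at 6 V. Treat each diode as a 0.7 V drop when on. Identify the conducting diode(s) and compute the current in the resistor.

Only D₂ conducts; I_R ≈ 2.9 mA

Assume both conduct. Then node N would need to be at both 3.4−0.7 = 2.7 V and 6−0.7 = 5.3 V, which is impossible.
Assume only D₂ conducts: V_N = 6 − 0.7 = 5.3 V, so I_R = 5.3/1.8 = 2.94 mA.
Check D₁: its anode-to-cathode voltage is 3.4 − 5.3 = -1.9 V < 0.7 V, so it is off. The assumption is consistent.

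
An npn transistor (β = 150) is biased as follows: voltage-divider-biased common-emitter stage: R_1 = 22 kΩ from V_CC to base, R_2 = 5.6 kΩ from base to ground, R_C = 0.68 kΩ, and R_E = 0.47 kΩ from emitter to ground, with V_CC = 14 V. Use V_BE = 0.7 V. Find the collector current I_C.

Thevenize the base divider: V_Th = V_CC·R_2/(R_1+R_2) = 14×5.6/27.6 = 2.84 V, R_Th = R_1‖R_2 = 4.46 kΩ.
Base-emitter loop: V_Th = I_B·R_Th + V_BE + (β+1)I_B·R_E, so I_B = (2.84 − 0.7) / (4.46 + 151×0.47) = 0.0284 mA.
I_C = β·I_B = 150×0.0284 = 4.26 mA, and I_E = (β+1)I_B = 4.28 mA.
V_CE = V_CC − I_C·R_C − I_E·R_E = 14 − 4.26×0.68 − 4.28×0.47 = 9.09 V.
V_CE = 9.09 V > 0.2 V confirms active-region operation.

I_C ≈ 4.3 mA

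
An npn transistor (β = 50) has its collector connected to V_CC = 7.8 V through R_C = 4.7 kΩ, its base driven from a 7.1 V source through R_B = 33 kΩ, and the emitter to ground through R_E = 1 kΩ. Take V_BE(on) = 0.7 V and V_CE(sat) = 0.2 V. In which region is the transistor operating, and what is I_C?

saturation; I_C ≈ 1.3 mA

Assume active: I_B = (7.1 − 0.7)/(33 + 51×1) = 0.0762 mA, I_C = β·I_B = 3.81 mA.
Then V_CE = 7.8 − 3.81×4.7 − 3.89×1 = -14 V < 0.2 V — the active assumption fails.
Re-solve with V_CE = 0.2 V. KCL at the emitter: V_E/R_E = (V_BB−0.7−V_E)/R_B + (V_CC−0.2−V_E)/R_C, giving V_E = 1.46 V.
I_C = (V_CC − 0.2 − V_E)/R_C = (7.6 − 1.46)/4.7 = 1.31 mA.
Check: I_B = (6.4 − 1.46)/33 = 0.15 mA, and β·I_B = 7.49 mA > I_C, confirming saturation.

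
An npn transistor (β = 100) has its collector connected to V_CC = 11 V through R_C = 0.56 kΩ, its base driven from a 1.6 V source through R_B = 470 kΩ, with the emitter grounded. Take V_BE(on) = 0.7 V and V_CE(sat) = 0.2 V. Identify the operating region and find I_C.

active; I_C ≈ 0.19 mA

Assume active. Base-emitter loop: I_B = (V_BB − V_BE)/R_B = (1.6 − 0.7)/470 = 0.00191 mA.
I_C = β·I_B = 100×0.00191 = 0.191 mA.
V_CE = V_CC − I_C·R_C = 11 − 0.191×0.56 = 10.9 V > V_CE(sat), so the active-region assumption holds.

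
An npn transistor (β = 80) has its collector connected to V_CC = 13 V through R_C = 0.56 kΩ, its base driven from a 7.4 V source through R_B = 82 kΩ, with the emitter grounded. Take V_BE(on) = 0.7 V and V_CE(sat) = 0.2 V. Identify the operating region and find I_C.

active; I_C ≈ 6.5 mA

Assume active. Base-emitter loop: I_B = (V_BB − V_BE)/R_B = (7.4 − 0.7)/82 = 0.0817 mA.
I_C = β·I_B = 80×0.0817 = 6.54 mA.
V_CE = V_CC − I_C·R_C = 13 − 6.54×0.56 = 9.34 V > V_CE(sat), so the active-region assumption holds.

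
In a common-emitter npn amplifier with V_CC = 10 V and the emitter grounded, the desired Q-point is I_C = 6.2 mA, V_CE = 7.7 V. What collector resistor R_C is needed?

Collector loop: V_CC = I_C·R_C + V_CE.
R_C = (V_CC − V_CE)/I_C = (10 − 7.7)/6.2 = 0.371 kΩ.

R_C ≈ 0.37 kΩ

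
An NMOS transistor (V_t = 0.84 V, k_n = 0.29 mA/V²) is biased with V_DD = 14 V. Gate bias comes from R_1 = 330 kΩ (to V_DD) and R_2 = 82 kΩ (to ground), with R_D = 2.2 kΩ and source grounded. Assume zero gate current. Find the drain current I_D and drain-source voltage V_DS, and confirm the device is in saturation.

I_D ≈ 0.55 mA, V_DS ≈ 13 V

V_G = V_DD·R_2/(R_1+R_2) = 14×82/412 = 2.79 V. With the source grounded, V_GS = V_G = 2.79 V.
Assume saturation: I_D = (k_n/2)(V_GS − V_t)² = (0.29/2)×(2.79 − 0.84)² = 0.145×1.95² = 0.549 mA.
V_DS = V_DD − I_D·R_D = 14 − 0.549×2.2 = 12.8 V.
Saturation requires V_DS ≥ V_GS − V_t = 1.95 V; 12.8 ≥ 1.95 ✓.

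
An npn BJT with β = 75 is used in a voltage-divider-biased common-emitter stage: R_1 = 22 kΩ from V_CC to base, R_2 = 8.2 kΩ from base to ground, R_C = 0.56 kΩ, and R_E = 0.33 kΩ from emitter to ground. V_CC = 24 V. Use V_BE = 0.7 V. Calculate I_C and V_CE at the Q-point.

I_C ≈ 14 mA, V_CE ≈ 11 V

Thevenize the base divider: V_Th = V_CC·R_2/(R_1+R_2) = 24×8.2/30.2 = 6.52 V, R_Th = R_1‖R_2 = 5.97 kΩ.
Base-emitter loop: V_Th = I_B·R_Th + V_BE + (β+1)I_B·R_E, so I_B = (6.52 − 0.7) / (5.97 + 76×0.33) = 0.187 mA.
I_C = β·I_B = 75×0.187 = 14 mA, and I_E = (β+1)I_B = 14.2 mA.
V_CE = V_CC − I_C·R_C − I_E·R_E = 24 − 14×0.56 − 14.2×0.33 = 11.4 V.
V_CE = 11.4 V > 0.2 V confirms active-region operation.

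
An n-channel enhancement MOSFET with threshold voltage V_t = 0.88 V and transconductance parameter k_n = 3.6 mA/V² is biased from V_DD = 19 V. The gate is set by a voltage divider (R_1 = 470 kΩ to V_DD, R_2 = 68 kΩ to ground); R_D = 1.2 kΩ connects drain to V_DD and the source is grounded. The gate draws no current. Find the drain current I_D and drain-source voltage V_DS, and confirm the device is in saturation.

V_G = V_DD·R_2/(R_1+R_2) = 19×68/538 = 2.4 V. With the source grounded, V_GS = V_G = 2.4 V.
Assume saturation: I_D = (k_n/2)(V_GS − V_t)² = (3.6/2)×(2.4 − 0.88)² = 1.8×1.52² = 4.17 mA.
V_DS = V_DD − I_D·R_D = 19 − 4.17×1.2 = 14 V.
Saturation requires V_DS ≥ V_GS − V_t = 1.52 V; 14 ≥ 1.52 ✓.

I_D ≈ 4.2 mA, V_DS ≈ 14 V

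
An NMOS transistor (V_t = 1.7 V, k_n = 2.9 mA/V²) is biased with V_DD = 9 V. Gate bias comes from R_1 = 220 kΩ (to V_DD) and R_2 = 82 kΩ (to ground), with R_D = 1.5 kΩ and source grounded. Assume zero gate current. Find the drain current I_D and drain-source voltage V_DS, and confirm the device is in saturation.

I_D ≈ 0.8 mA, V_DS ≈ 7.8 V

V_G = V_DD·R_2/(R_1+R_2) = 9×82/302 = 2.44 V. With the source grounded, V_GS = V_G = 2.44 V.
Assume saturation: I_D = (k_n/2)(V_GS − V_t)² = (2.9/2)×(2.44 − 1.7)² = 1.45×0.744² = 0.802 mA.
V_DS = V_DD − I_D·R_D = 9 − 0.802×1.5 = 7.8 V.
Saturation requires V_DS ≥ V_GS − V_t = 0.744 V; 7.8 ≥ 0.744 ✓.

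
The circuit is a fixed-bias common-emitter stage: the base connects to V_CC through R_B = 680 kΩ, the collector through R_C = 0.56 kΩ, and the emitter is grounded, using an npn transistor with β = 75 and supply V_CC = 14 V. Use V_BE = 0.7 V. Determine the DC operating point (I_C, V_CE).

Base loop: V_CC = I_B·R_B + V_BE, so I_B = (14 − 0.7)/680 kΩ = 0.0196 mA.
In the active region I_C = β·I_B = 75 × 0.0196 = 1.47 mA.
Collector loop: V_CE = V_CC − I_C·R_C = 14 − 1.47×0.56 = 13.2 V.
Since V_CE = 13.2 V > V_CE(sat) ≈ 0.2 V, the transistor is in the active region as assumed.

I_C ≈ 1.5 mA, V_CE ≈ 13 V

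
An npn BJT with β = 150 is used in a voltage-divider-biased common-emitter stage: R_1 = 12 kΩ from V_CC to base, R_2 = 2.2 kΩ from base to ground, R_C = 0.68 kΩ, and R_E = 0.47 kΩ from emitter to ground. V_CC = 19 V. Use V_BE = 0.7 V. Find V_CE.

V_CE ≈ 14 V

Thevenize the base divider: V_Th = V_CC·R_2/(R_1+R_2) = 19×2.2/14.2 = 2.94 V, R_Th = R_1‖R_2 = 1.86 kΩ.
Base-emitter loop: V_Th = I_B·R_Th + V_BE + (β+1)I_B·R_E, so I_B = (2.94 − 0.7) / (1.86 + 151×0.47) = 0.0308 mA.
I_C = β·I_B = 150×0.0308 = 4.62 mA, and I_E = (β+1)I_B = 4.65 mA.
V_CE = V_CC − I_C·R_C − I_E·R_E = 19 − 4.62×0.68 − 4.65×0.47 = 13.7 V.
V_CE = 13.7 V > 0.2 V confirms active-region operation.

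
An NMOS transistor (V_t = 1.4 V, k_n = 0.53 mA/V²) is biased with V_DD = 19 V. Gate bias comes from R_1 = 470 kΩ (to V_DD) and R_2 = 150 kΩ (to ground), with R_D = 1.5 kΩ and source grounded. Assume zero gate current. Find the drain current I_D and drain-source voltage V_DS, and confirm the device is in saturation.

V_G = V_DD·R_2/(R_1+R_2) = 19×150/620 = 4.6 V. With the source grounded, V_GS = V_G = 4.6 V.
Assume saturation: I_D = (k_n/2)(V_GS − V_t)² = (0.53/2)×(4.6 − 1.4)² = 0.265×3.2² = 2.71 mA.
V_DS = V_DD − I_D·R_D = 19 − 2.71×1.5 = 14.9 V.
Saturation requires V_DS ≥ V_GS − V_t = 3.2 V; 14.9 ≥ 3.2 ✓.

I_D ≈ 2.7 mA, V_DS ≈ 15 V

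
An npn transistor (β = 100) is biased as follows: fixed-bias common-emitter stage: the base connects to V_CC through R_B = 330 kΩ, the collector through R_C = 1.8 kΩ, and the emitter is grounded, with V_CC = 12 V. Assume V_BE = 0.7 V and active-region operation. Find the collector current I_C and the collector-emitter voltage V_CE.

I_C ≈ 3.4 mA, V_CE ≈ 5.8 V

Base loop: V_CC = I_B·R_B + V_BE, so I_B = (12 − 0.7)/330 kΩ = 0.0342 mA.
In the active region I_C = β·I_B = 100 × 0.0342 = 3.42 mA.
Collector loop: V_CE = V_CC − I_C·R_C = 12 − 3.42×1.8 = 5.84 V.
Since V_CE = 5.84 V > V_CE(sat) ≈ 0.2 V, the transistor is in the active region as assumed.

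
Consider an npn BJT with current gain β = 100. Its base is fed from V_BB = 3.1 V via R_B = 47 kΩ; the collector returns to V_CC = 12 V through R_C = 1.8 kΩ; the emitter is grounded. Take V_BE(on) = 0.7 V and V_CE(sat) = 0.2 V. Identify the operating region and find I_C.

active; I_C ≈ 5.1 mA

Assume active. Base-emitter loop: I_B = (V_BB − V_BE)/R_B = (3.1 − 0.7)/47 = 0.0511 mA.
I_C = β·I_B = 100×0.0511 = 5.11 mA.
V_CE = V_CC − I_C·R_C = 12 − 5.11×1.8 = 2.81 V > V_CE(sat), so the active-region assumption holds.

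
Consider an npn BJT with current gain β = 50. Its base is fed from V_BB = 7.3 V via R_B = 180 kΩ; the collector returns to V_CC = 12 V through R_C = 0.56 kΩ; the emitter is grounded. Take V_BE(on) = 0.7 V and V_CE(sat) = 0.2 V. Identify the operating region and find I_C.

Assume active. Base-emitter loop: I_B = (V_BB − V_BE)/R_B = (7.3 − 0.7)/180 = 0.0367 mA.
I_C = β·I_B = 50×0.0367 = 1.83 mA.
V_CE = V_CC − I_C·R_C = 12 − 1.83×0.56 = 11 V > V_CE(sat), so the active-region assumption holds.

active; I_C ≈ 1.8 mA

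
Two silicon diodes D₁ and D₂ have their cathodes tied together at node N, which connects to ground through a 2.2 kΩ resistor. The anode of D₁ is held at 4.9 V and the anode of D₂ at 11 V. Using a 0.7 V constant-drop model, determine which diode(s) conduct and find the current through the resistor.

Only D₂ conducts; I_R ≈ 4.7 mA

Assume both conduct. Then node N would need to be at both 4.9−0.7 = 4.2 V and 11−0.7 = 10.3 V, which is impossible.
Assume only D₂ conducts: V_N = 11 − 0.7 = 10.3 V, so I_R = 10.3/2.2 = 4.68 mA.
Check D₁: its anode-to-cathode voltage is 4.9 − 10.3 = -5.4 V < 0.7 V, so it is off. The assumption is consistent.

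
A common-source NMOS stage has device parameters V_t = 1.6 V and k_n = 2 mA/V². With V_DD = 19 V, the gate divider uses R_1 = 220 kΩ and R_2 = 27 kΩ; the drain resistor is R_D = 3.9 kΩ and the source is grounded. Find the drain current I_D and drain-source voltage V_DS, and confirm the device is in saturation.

V_G = V_DD·R_2/(R_1+R_2) = 19×27/247 = 2.08 V. With the source grounded, V_GS = V_G = 2.08 V.
Assume saturation: I_D = (k_n/2)(V_GS − V_t)² = (2/2)×(2.08 − 1.6)² = 1×0.477² = 0.227 mA.
V_DS = V_DD − I_D·R_D = 19 − 0.227×3.9 = 18.1 V.
Saturation requires V_DS ≥ V_GS − V_t = 0.477 V; 18.1 ≥ 0.477 ✓.

I_D ≈ 0.23 mA, V_DS ≈ 18 V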